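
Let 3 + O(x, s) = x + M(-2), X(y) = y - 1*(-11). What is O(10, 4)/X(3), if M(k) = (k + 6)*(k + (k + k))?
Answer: -17/14 ≈ -1.2143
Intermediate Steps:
M(k) = 3*k*(6 + k) (M(k) = (6 + k)*(k + 2*k) = (6 + k)*(3*k) = 3*k*(6 + k))
X(y) = 11 + y (X(y) = y + 11 = 11 + y)
O(x, s) = -27 + x (O(x, s) = -3 + (x + 3*(-2)*(6 - 2)) = -3 + (x + 3*(-2)*4) = -3 + (x - 24) = -3 + (-24 + x) = -27 + x)
O(10, 4)/X(3) = (-27 + 10)/(11 + 3) = -17/14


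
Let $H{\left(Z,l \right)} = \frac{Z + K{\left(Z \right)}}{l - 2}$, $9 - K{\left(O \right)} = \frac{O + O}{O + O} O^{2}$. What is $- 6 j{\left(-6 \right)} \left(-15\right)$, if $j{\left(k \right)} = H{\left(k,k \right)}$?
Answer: $\frac{1485}{4} \approx 371.25$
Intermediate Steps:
$K{\left(O \right)} = 9 - O^{2}$ ($K{\left(O \right)} = 9 - \frac{O + O}{O + O} O^{2} = 9 - \frac{2 O}{2 O} O^{2} = 9 - 2 O \frac{1}{2 O} O^{2} = 9 - 1 O^{2} = 9 - O^{2}$)
$H{\left(Z,l \right)} = \frac{9 + Z - Z^{2}}{-2 + l}$ ($H{\left(Z,l \right)} = \frac{Z - \left(-9 + Z^{2}\right)}{l - 2} = \frac{9 + Z - Z^{2}}{-2 + l}$)
$j{\left(k \right)} = \frac{9 + k - k^{2}}{-2 + k}$
$- 6 j{\left(-6 \right)} \left(-15\right) = - 6 \frac{9 - 6 - \left(-6\right)^{2}}{-2 - 6} \left(-15\right) = - 6 \frac{9 - 6 - 36}{-8} \left(-15\right) = - 6 \left(- \frac{9 - 6 - 36}{8}\right) \left(-15\right) = - 6 \left(\left(- \frac{1}{8}\right) \left(-33\right)\right) \left(-15\right) = \left(-6\right) \frac{33}{8} \left(-15\right) = \left(- \frac{99}{4}\right) \left(-15\right) = \frac{1485}{4}$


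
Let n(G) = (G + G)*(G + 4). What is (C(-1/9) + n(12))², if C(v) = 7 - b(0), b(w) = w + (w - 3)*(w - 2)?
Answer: 148225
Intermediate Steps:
b(w) = w + (-3 + w)*(-2 + w)
n(G) = 2*G*(4 + G) (n(G) = (2*G)*(4 + G) = 2*G*(4 + G))
C(v) = 1 (C(v) = 7 - (6 + 0² - 4*0) = 7 - (6 + 0 + 0) = 7 - 1*6 = 7 - 6 = 1)
(C(-1/9) + n(12))² = (1 + 2*12*(4 + 12))² = (1 + 2*12*16)² = (1 + 384)² = 385² = 148225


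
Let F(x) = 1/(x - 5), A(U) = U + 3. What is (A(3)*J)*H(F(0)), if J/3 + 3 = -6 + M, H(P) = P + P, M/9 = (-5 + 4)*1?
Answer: 648/5 ≈ 129.60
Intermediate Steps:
A(U) = 3 + U
F(x) = 1/(-5 + x)
M = -9 (M = 9*((-5 + 4)*1) = 9*(-1*1) = 9*(-1) = -9)
H(P) = 2*P
J = -54 (J = -9 + 3*(-6 - 9) = -9 + 3*(-15) = -9 - 45 = -54)
(A(3)*J)*H(F(0)) = ((3 + 3)*(-54))*(2/(-5 + 0)) = (6*(-54))*(2/(-5)) = -648*(-1)/5 = -324*(-⅖) = 648/5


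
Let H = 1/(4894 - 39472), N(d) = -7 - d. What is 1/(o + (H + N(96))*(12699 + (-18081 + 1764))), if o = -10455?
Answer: 1921/695784480 ≈ 2.7609e-6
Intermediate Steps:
H = -1/34578 (H = 1/(-34578) = -1/34578 ≈ -2.8920e-5)
1/(o + (H + N(96))*(12699 + (-18081 + 1764))) = 1/(-10455 + (-1/34578 + (-7 - 1*96))*(12699 + (-18081 + 1764))) = 1/(-10455 + (-1/34578 + (-7 - 96))*(12699 - 16317)) = 1/(-10455 + (-1/34578 - 103)*(-3618)) = 1/(-10455 - 3561535/34578*(-3618)) = 1/(-10455 + 715868535/1921) = 1/(695784480/1921) = 1921/695784480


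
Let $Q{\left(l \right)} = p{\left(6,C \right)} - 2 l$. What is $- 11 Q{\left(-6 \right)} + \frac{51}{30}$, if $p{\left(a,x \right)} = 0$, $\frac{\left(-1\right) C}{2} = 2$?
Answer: $- \frac{1303}{10} \approx -130.3$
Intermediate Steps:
$C = -4$ ($C = \left(-2\right) 2 = -4$)
$Q{\left(l \right)} = - 2 l$ ($Q{\left(l \right)} = 0 - 2 l = - 2 l$)
$- 11 Q{\left(-6 \right)} + \frac{51}{30} = - 11 \left(\left(-2\right) \left(-6\right)\right) + \frac{51}{30} = \left(-11\right) 12 + 51 \cdot \frac{1}{30} = -132 + \frac{17}{10} = - \frac{1303}{10}$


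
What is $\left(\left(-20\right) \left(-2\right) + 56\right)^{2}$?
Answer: $9216$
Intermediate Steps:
$\left(\left(-20\right) \left(-2\right) + 56\right)^{2} = \left(40 + 56\right)^{2} = 96^{2} = 9216$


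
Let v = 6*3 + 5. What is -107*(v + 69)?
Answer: -9844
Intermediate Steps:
v = 23 (v = 18 + 5 = 23)
-107*(v + 69) = -107*(23 + 69) = -107*92 = -9844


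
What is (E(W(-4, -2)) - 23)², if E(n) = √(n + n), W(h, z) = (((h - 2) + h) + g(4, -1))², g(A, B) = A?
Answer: 601 - 276*√2 ≈ 210.68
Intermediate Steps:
W(h, z) = (2 + 2*h)² (W(h, z) = (((h - 2) + h) + 4)² = (((-2 + h) + h) + 4)² = ((-2 + 2*h) + 4)² = (2 + 2*h)²)
E(n) = √2*√n (E(n) = √(2*n) = √2*√n)
(E(W(-4, -2)) - 23)² = (√2*√(4*(1 - 4)²) - 23)² = (√2*√(4*(-3)²) - 23)² = (√2*√(4*9) - 23)² = (√2*√36 - 23)² = (√2*6 - 23)² = (6*√2 - 23)² = (-23 + 6*√2)²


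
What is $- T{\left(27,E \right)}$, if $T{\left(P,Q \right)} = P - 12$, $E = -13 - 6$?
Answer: $-15$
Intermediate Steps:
$E = -19$ ($E = -13 - 6 = -19$)
$T{\left(P,Q \right)} = -12 + P$
$- T{\left(27,E \right)} = - (-12 + 27) = \left(-1\right) 15 = -15$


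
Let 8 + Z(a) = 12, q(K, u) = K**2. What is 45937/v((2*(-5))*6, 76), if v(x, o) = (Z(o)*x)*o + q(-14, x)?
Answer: -45937/18044 ≈ -2.5458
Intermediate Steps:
Z(a) = 4 (Z(a) = -8 + 12 = 4)
v(x, o) = 196 + 4*o*x (v(x, o) = (4*x)*o + (-14)**2 = 4*o*x + 196 = 196 + 4*o*x)
45937/v((2*(-5))*6, 76) = 45937/(196 + 4*76*((2*(-5))*6)) = 45937/(196 + 4*76*(-10*6)) = 45937/(196 + 4*76*(-60)) = 45937/(196 - 18240) = 45937/(-18044) = 45937*(-1/18044) = -45937/18044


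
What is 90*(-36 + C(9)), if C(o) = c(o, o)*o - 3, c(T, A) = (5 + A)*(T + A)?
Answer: 200610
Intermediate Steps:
c(T, A) = (5 + A)*(A + T)
C(o) = -3 + o*(2*o² + 10*o) (C(o) = (o² + 5*o + 5*o + o*o)*o - 3 = (o² + 5*o + 5*o + o²)*o - 3 = (2*o² + 10*o)*o - 3 = o*(2*o² + 10*o) - 3 = -3 + o*(2*o² + 10*o))
90*(-36 + C(9)) = 90*(-36 + (-3 + 2*9²*(5 + 9))) = 90*(-36 + (-3 + 2*81*14)) = 90*(-36 + (-3 + 2268)) = 90*(-36 + 2265) = 90*2229 = 200610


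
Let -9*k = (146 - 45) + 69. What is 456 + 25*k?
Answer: -146/9 ≈ -16.222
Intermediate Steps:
k = -170/9 (k = -((146 - 45) + 69)/9 = -(101 + 69)/9 = -⅑*170 = -170/9 ≈ -18.889)
456 + 25*k = 456 + 25*(-170/9) = 456 - 4250/9 = -146/9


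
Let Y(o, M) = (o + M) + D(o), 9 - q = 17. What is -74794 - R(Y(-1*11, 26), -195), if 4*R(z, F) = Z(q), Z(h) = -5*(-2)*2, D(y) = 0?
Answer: -74799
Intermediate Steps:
q = -8 (q = 9 - 1*17 = 9 - 17 = -8)
Z(h) = 20 (Z(h) = 10*2 = 20)
Y(o, M) = M + o (Y(o, M) = (o + M) + 0 = (M + o) + 0 = M + o)
R(z, F) = 5 (R(z, F) = (1/4)*20 = 5)
-74794 - R(Y(-1*11, 26), -195) = -74794 - 1*5 = -74794 - 5 = -74799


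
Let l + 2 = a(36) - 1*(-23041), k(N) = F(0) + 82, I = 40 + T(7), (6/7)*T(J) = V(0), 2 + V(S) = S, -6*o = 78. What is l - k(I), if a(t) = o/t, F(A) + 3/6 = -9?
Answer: 826781/36 ≈ 22966.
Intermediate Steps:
o = -13 (o = -⅙*78 = -13)
F(A) = -19/2 (F(A) = -½ - 9 = -19/2)
V(S) = -2 + S
T(J) = -7/3 (T(J) = 7*(-2 + 0)/6 = (7/6)*(-2) = -7/3)
I = 113/3 (I = 40 - 7/3 = 113/3 ≈ 37.667)
a(t) = -13/t
k(N) = 145/2 (k(N) = -19/2 + 82 = 145/2)
l = 829391/36 (l = -2 + (-13/36 - 1*(-23041)) = -2 + (-13*1/36 + 23041) = -2 + (-13/36 + 23041) = -2 + 829463/36 = 829391/36 ≈ 23039.)
l - k(I) = 829391/36 - 1*145/2 = 829391/36 - 145/2 = 826781/36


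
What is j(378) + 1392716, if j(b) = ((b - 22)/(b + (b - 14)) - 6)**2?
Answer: 191699017260/137641 ≈ 1.3927e+6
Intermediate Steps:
j(b) = (-6 + (-22 + b)/(-14 + 2*b))**2 (j(b) = ((-22 + b)/(b + (-14 + b)) - 6)**2 = ((-22 + b)/(-14 + 2*b) - 6)**2 = (-6 + (-22 + b)/(-14 + 2*b))**2)
j(378) + 1392716 = (-62 + 11*378)**2/(4*(-7 + 378)**2) + 1392716 = (1/4)*(-62 + 4158)**2/371**2 + 1392716 = (1/4)*4096**2*(1/137641) + 1392716 = (1/4)*16777216*(1/137641) + 1392716 = 4194304/137641 + 1392716 = 191699017260/137641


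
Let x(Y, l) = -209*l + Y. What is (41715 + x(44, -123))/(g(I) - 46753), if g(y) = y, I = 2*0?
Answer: -9638/6679 ≈ -1.4430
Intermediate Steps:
x(Y, l) = Y - 209*l
I = 0
(41715 + x(44, -123))/(g(I) - 46753) = (41715 + (44 - 209*(-123)))/(0 - 46753) = (41715 + (44 + 25707))/(-46753) = (41715 + 25751)*(-1/46753) = 67466*(-1/46753) = -9638/6679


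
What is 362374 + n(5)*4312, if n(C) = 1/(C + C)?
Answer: 1814026/5 ≈ 3.6281e+5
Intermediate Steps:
n(C) = 1/(2*C)
362374 + n(5)*4312 = 362374 + ((½)/5)*4312 = 362374 + ((½)*(⅕))*4312 = 362374 + (⅒)*4312 = 362374 + 2156/5 = 1814026/5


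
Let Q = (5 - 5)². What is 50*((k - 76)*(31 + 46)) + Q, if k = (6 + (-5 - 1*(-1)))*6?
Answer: -246400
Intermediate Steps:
Q = 0 (Q = 0² = 0)
k = 12 (k = (6 + (-5 + 1))*6 = (6 - 4)*6 = 2*6 = 12)
50*((k - 76)*(31 + 46)) + Q = 50*((12 - 76)*(31 + 46)) + 0 = 50*(-64*77) + 0 = 50*(-4928) + 0 = -246400 + 0 = -246400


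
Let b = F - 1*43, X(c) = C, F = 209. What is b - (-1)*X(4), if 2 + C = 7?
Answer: 171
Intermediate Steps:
C = 5 (C = -2 + 7 = 5)
X(c) = 5
b = 166 (b = 209 - 1*43 = 209 - 43 = 166)
b - (-1)*X(4) = 166 - (-1)*5 = 166 - 1*(-5) = 166 + 5 = 171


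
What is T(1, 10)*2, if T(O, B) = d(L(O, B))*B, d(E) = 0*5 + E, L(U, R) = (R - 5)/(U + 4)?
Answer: 20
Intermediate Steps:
L(U, R) = (-5 + R)/(4 + U)
d(E) = E (d(E) = 0 + E = E)
T(O, B) = B*(-5 + B)/(4 + O) (T(O, B) = ((-5 + B)/(4 + O))*B = B*(-5 + B)/(4 + O))
T(1, 10)*2 = (10*(-5 + 10)/(4 + 1))*2 = (10*5/5)*2 = (10*(⅕)*5)*2 = 10*2 = 20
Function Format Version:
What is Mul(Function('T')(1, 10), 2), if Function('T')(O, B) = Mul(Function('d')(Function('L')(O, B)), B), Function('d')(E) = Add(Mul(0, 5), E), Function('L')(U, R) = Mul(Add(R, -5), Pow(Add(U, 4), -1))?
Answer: 20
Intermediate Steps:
Function('L')(U, R) = Mul(Pow(Add(4, U), -1), Add(-5, R)) (Function('L')(U, R) = Mul(Add(-5, R), Pow(Add(4, U), -1)) = Mul(Pow(Add(4, U), -1), Add(-5, R)))
Function('d')(E) = E (Function('d')(E) = Add(0, E) = E)
Function('T')(O, B) = Mul(B, Pow(Add(4, O), -1), Add(-5, B)) (Function('T')(O, B) = Mul(Mul(Pow(Add(4, O), -1), Add(-5, B)), B) = Mul(B, Pow(Add(4, O), -1), Add(-5, B)))
Mul(Function('T')(1, 10), 2) = Mul(Mul(10, Pow(Add(4, 1), -1), Add(-5, 10)), 2) = Mul(Mul(10, Pow(5, -1), 5), 2) = Mul(Mul(10, Rational(1, 5), 5), 2) = Mul(10, 2) = 20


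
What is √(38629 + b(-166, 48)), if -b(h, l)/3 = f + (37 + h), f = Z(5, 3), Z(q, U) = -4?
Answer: 2*√9757 ≈ 197.56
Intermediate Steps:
f = -4
b(h, l) = -99 - 3*h (b(h, l) = -3*(-4 + (37 + h)) = -3*(33 + h) = -99 - 3*h)
√(38629 + b(-166, 48)) = √(38629 + (-99 - 3*(-166))) = √(38629 + (-99 + 498)) = √(38629 + 399) = √39028 = 2*√9757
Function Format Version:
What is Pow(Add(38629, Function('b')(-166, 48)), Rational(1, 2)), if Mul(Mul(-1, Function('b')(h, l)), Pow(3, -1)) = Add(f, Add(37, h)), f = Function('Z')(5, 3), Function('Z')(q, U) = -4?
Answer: Mul(2, Pow(9757, Rational(1, 2))) ≈ 197.56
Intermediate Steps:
f = -4
Function('b')(h, l) = Add(-99, Mul(-3, h)) (Function('b')(h, l) = Mul(-3, Add(-4, Add(37, h))) = Mul(-3, Add(33, h)) = Add(-99, Mul(-3, h)))
Pow(Add(38629, Function('b')(-166, 48)), Rational(1, 2)) = Pow(Add(38629, Add(-99, Mul(-3, -166))), Rational(1, 2)) = Pow(Add(38629, Add(-99, 498)), Rational(1, 2)) = Pow(Add(38629, 399), Rational(1, 2)) = Pow(39028, Rational(1, 2)) = Mul(2, Pow(9757, Rational(1, 2)))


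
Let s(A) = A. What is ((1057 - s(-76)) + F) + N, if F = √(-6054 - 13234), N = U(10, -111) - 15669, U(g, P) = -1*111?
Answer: -14647 + 2*I*√4822 ≈ -14647.0 + 138.88*I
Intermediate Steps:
U(g, P) = -111
N = -15780 (N = -111 - 15669 = -15780)
F = 2*I*√4822 (F = √(-19288) = 2*I*√4822 ≈ 138.88*I)
((1057 - s(-76)) + F) + N = ((1057 - 1*(-76)) + 2*I*√4822) - 15780 = ((1057 + 76) + 2*I*√4822) - 15780 = (1133 + 2*I*√4822) - 15780 = -14647 + 2*I*√4822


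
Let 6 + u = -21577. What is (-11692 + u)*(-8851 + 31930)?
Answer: -767953725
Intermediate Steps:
u = -21583 (u = -6 - 21577 = -21583)
(-11692 + u)*(-8851 + 31930) = (-11692 - 21583)*(-8851 + 31930) = -33275*23079 = -767953725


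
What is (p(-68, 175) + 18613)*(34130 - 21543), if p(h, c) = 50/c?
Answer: 1639997991/7 ≈ 2.3429e+8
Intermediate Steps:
(p(-68, 175) + 18613)*(34130 - 21543) = (50/175 + 18613)*(34130 - 21543) = (50*(1/175) + 18613)*12587 = (2/7 + 18613)*12587 = (130293/7)*12587 = 1639997991/7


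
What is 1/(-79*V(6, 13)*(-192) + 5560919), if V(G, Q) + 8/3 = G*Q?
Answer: 1/6703575 ≈ 1.4917e-7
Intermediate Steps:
V(G, Q) = -8/3 + G*Q
1/(-79*V(6, 13)*(-192) + 5560919) = 1/(-79*(-8/3 + 6*13)*(-192) + 5560919) = 1/(-79*(-8/3 + 78)*(-192) + 5560919) = 1/(-79*226/3*(-192) + 5560919) = 1/(-17854/3*(-192) + 5560919) = 1/(1142656 + 5560919) = 1/6703575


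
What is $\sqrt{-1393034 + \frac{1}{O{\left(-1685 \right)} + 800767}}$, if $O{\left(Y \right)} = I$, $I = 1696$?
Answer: $\frac{i \sqrt{897039879044671083}}{802463} \approx 1180.3 i$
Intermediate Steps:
$O{\left(Y \right)} = 1696$
$\sqrt{-1393034 + \frac{1}{O{\left(-1685 \right)} + 800767}} = \sqrt{-1393034 + \frac{1}{1696 + 800767}} = \sqrt{-1393034 + \frac{1}{802463}} = \sqrt{- \frac{1117858242741}{802463}} = \frac{i \sqrt{897039879044671083}}{802463}$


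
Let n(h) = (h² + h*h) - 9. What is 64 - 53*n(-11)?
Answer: -12285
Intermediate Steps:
n(h) = -9 + 2*h² (n(h) = (h² + h²) - 9 = 2*h² - 9 = -9 + 2*h²)
64 - 53*n(-11) = 64 - 53*(-9 + 2*(-11)²) = 64 - 53*(-9 + 2*121) = 64 - 53*(-9 + 242) = 64 - 53*233 = 64 - 12349 = -12285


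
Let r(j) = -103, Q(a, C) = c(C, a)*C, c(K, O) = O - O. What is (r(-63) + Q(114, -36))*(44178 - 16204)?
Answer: -2881322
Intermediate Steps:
c(K, O) = 0
Q(a, C) = 0 (Q(a, C) = 0*C = 0)
(r(-63) + Q(114, -36))*(44178 - 16204) = (-103 + 0)*(44178 - 16204) = -103*27974 = -2881322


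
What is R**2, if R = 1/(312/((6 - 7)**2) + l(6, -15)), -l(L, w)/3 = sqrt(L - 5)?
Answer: 1/95481 ≈ 1.0473e-5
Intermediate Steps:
l(L, w) = -3*sqrt(-5 + L) (l(L, w) = -3*sqrt(L - 5) = -3*sqrt(-5 + L))
R = 1/309 (R = 1/(312/((6 - 7)**2) - 3*sqrt(-5 + 6)) = 1/(312/((-1)**2) - 3*sqrt(1)) = 1/(312/1 - 3*1) = 1/(312*1 - 3) = 1/(312 - 3) = 1/309 ≈ 0.0032362)
R**2 = (1/309)**2 = 1/95481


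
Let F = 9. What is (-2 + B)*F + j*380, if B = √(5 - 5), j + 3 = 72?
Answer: 26202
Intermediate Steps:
j = 69 (j = -3 + 72 = 69)
B = 0 (B = √0 = 0)
(-2 + B)*F + j*380 = (-2 + 0)*9 + 69*380 = -2*9 + 26220 = -18 + 26220 = 26202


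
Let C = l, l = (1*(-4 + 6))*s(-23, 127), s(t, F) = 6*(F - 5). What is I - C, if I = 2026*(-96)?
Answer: -195960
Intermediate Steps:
s(t, F) = -30 + 6*F (s(t, F) = 6*(-5 + F) = -30 + 6*F)
I = -194496
l = 1464 (l = (1*(-4 + 6))*(-30 + 6*127) = (1*2)*(-30 + 762) = 2*732 = 1464)
C = 1464
I - C = -194496 - 1*1464 = -194496 - 1464 = -195960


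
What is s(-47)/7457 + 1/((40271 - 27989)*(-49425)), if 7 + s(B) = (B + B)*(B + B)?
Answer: 5359537170193/4526681247450 ≈ 1.1840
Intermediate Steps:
s(B) = -7 + 4*B² (s(B) = -7 + (B + B)*(B + B) = -7 + (2*B)*(2*B) = -7 + 4*B²)
s(-47)/7457 + 1/((40271 - 27989)*(-49425)) = (-7 + 4*(-47)²)/7457 + 1/((40271 - 27989)*(-49425)) = (-7 + 4*2209)*(1/7457) - 1/49425/12282 = (-7 + 8836)*(1/7457) + (1/12282)*(-1/49425) = 8829*(1/7457) - 1/607037850 = 8829/7457 - 1/607037850 = 5359537170193/4526681247450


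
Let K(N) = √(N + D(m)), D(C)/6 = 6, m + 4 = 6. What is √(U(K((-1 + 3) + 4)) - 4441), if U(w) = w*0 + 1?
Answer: 2*I*√1110 ≈ 66.633*I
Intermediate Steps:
m = 2 (m = -4 + 6 = 2)
D(C) = 36 (D(C) = 6*6 = 36)
K(N) = √(36 + N) (K(N) = √(N + 36) = √(36 + N))
U(w) = 1 (U(w) = 0 + 1 = 1)
√(U(K((-1 + 3) + 4)) - 4441) = √(1 - 4441) = √(-4440) = 2*I*√1110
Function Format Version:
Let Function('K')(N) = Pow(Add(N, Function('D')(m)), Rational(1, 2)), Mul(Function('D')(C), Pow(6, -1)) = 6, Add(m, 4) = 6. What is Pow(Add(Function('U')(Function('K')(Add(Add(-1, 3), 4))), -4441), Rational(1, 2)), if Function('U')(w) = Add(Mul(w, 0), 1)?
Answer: Mul(2, I, Pow(1110, Rational(1, 2))) ≈ Mul(66.633, I)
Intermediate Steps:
m = 2 (m = Add(-4, 6) = 2)
Function('D')(C) = 36 (Function('D')(C) = Mul(6, 6) = 36)
Function('K')(N) = Pow(Add(36, N), Rational(1, 2)) (Function('K')(N) = Pow(Add(N, 36), Rational(1, 2)) = Pow(Add(36, N), Rational(1, 2)))
Function('U')(w) = 1 (Function('U')(w) = Add(0, 1) = 1)
Pow(Add(Function('U')(Function('K')(Add(Add(-1, 3), 4))), -4441), Rational(1, 2)) = Pow(Add(1, -4441), Rational(1, 2)) = Pow(-4440, Rational(1, 2)) = Mul(2, I, Pow(1110, Rational(1, 2)))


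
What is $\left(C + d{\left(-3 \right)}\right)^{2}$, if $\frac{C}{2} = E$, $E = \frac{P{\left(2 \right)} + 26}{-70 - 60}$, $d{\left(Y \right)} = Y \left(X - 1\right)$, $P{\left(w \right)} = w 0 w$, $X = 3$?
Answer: $\frac{1024}{25} \approx 40.96$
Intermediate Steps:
$P{\left(w \right)} = 0$ ($P{\left(w \right)} = 0 w = 0$)
$d{\left(Y \right)} = 2 Y$ ($d{\left(Y \right)} = Y \left(3 - 1\right) = Y 2 = 2 Y$)
$E = - \frac{1}{5}$ ($E = \frac{0 + 26}{-70 - 60} = \frac{26}{-130} = 26 \left(- \frac{1}{130}\right) = - \frac{1}{5} \approx -0.2$)
$C = - \frac{2}{5}$ ($C = 2 \left(- \frac{1}{5}\right) = - \frac{2}{5} \approx -0.4$)
$\left(C + d{\left(-3 \right)}\right)^{2} = \left(- \frac{2}{5} + 2 \left(-3\right)\right)^{2} = \left(- \frac{2}{5} - 6\right)^{2} = \left(- \frac{32}{5}\right)^{2} = \frac{1024}{25}$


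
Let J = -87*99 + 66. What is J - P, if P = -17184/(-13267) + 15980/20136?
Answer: -570960114587/66786078 ≈ -8549.1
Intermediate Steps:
P = 139505921/66786078 (P = -17184*(-1/13267) + 15980*(1/20136) = 17184/13267 + 3995/5034 = 139505921/66786078 ≈ 2.0888)
J = -8547 (J = -8613 + 66 = -8547)
J - P = -8547 - 1*139505921/66786078 = -8547 - 139505921/66786078 = -570960114587/66786078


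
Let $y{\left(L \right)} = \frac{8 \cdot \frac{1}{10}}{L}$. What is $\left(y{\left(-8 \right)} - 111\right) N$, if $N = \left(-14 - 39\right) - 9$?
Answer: $\frac{34441}{5} \approx 6888.2$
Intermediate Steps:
$y{\left(L \right)} = \frac{4}{5 L}$ ($y{\left(L \right)} = \frac{8 \cdot \frac{1}{10}}{L} = \frac{4}{5 L}$)
$N = -62$ ($N = -53 - 9 = -62$)
$\left(y{\left(-8 \right)} - 111\right) N = \left(\frac{4}{5 \left(-8\right)} - 111\right) \left(-62\right) = \left(\frac{4}{5} \left(- \frac{1}{8}\right) - 111\right) \left(-62\right) = \left(- \frac{1}{10} - 111\right) \left(-62\right) = \left(- \frac{1111}{10}\right) \left(-62\right) = \frac{34441}{5}$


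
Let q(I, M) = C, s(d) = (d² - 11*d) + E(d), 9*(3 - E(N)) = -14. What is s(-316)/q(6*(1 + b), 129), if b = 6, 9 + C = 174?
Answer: 930029/1485 ≈ 626.28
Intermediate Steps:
C = 165 (C = -9 + 174 = 165)
E(N) = 41/9 (E(N) = 3 - ⅑*(-14) = 3 + 14/9 = 41/9)
s(d) = 41/9 + d² - 11*d (s(d) = (d² - 11*d) + 41/9 = 41/9 + d² - 11*d)
q(I, M) = 165
s(-316)/q(6*(1 + b), 129) = (41/9 + (-316)² - 11*(-316))/165 = (41/9 + 99856 + 3476)*(1/165) = (930029/9)*(1/165) = 930029/1485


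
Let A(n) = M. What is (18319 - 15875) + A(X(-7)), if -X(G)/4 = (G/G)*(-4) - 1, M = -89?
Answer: 2355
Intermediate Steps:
X(G) = 20 (X(G) = -4*((G/G)*(-4) - 1) = -4*(1*(-4) - 1) = -4*(-4 - 1) = -4*(-5) = 20)
A(n) = -89
(18319 - 15875) + A(X(-7)) = (18319 - 15875) - 89 = 2444 - 89 = 2355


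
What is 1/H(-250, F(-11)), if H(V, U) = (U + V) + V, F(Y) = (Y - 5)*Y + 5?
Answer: -1/319 ≈ -0.0031348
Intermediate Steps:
F(Y) = 5 + Y*(-5 + Y) (F(Y) = (-5 + Y)*Y + 5 = Y*(-5 + Y) + 5 = 5 + Y*(-5 + Y))
H(V, U) = U + 2*V
1/H(-250, F(-11)) = 1/((5 + (-11)² - 5*(-11)) + 2*(-250)) = 1/((5 + 121 + 55) - 500) = 1/(181 - 500) = 1/(-319) = -1/319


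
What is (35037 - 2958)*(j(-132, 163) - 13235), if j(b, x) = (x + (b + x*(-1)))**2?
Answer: 134378931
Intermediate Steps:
j(b, x) = b**2 (j(b, x) = (x + (b - x))**2 = b**2)
(35037 - 2958)*(j(-132, 163) - 13235) = (35037 - 2958)*((-132)**2 - 13235) = 32079*(17424 - 13235) = 32079*4189 = 134378931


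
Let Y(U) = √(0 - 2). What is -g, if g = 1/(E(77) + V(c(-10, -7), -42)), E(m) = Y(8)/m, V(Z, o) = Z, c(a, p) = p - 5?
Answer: 35574/426889 + 77*I*√2/853778 ≈ 0.083333 + 0.00012754*I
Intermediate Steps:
Y(U) = I*√2 (Y(U) = √(-2) = I*√2)
c(a, p) = -5 + p
E(m) = I*√2/m (E(m) = (I*√2)/m = I*√2/m)
g = 1/(-12 + I*√2/77) (g = 1/(I*√2/77 + (-5 - 7)) = 1/(I*√2*(1/77) - 12) = 1/(I*√2/77 - 12) = 1/(-12 + I*√2/77) ≈ -0.083333 - 0.0001275*I)
-g = -(-35574/426889 - 77*I*√2/853778) = 35574/426889 + 77*I*√2/853778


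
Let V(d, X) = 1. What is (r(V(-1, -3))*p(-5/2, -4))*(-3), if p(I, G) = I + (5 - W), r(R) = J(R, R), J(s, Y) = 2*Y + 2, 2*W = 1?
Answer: -24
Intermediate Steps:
W = ½ (W = (½)*1 = ½ ≈ 0.50000)
J(s, Y) = 2 + 2*Y
r(R) = 2 + 2*R
p(I, G) = 9/2 + I (p(I, G) = I + (5 - 1*½) = I + (5 - ½) = I + 9/2 = 9/2 + I)
(r(V(-1, -3))*p(-5/2, -4))*(-3) = ((2 + 2*1)*(9/2 - 5/2))*(-3) = ((2 + 2)*(9/2 - 5*½))*(-3) = (4*(9/2 - 5/2))*(-3) = (4*2)*(-3) = 8*(-3) = -24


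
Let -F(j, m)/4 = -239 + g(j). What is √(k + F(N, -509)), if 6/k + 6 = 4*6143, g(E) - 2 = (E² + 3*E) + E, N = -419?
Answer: I*√104794546005839/12283 ≈ 833.42*I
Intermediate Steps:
g(E) = 2 + E² + 4*E (g(E) = 2 + ((E² + 3*E) + E) = 2 + (E² + 4*E) = 2 + E² + 4*E)
F(j, m) = 948 - 16*j - 4*j² (F(j, m) = -4*(-239 + (2 + j² + 4*j)) = -4*(-237 + j² + 4*j) = 948 - 16*j - 4*j²)
k = 3/12283 (k = 6/(-6 + 4*6143) = 6/(-6 + 24572) = 6/24566 = 6*(1/24566) = 3/12283 ≈ 0.00024424)
√(k + F(N, -509)) = √(3/12283 + (948 - 16*(-419) - 4*(-419)²)) = √(3/12283 + (948 + 6704 - 4*175561)) = √(3/12283 + (948 + 6704 - 702244)) = √(3/12283 - 694592) = √(-8531673533/12283) = I*√104794546005839/12283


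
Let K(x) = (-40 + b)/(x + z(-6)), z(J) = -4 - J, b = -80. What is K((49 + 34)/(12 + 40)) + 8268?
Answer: 1539876/187 ≈ 8234.6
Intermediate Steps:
K(x) = -120/(2 + x) (K(x) = (-40 - 80)/(x + (-4 - 1*(-6))) = -120/(x + (-4 + 6)) = -120/(x + 2) = -120/(2 + x))
K((49 + 34)/(12 + 40)) + 8268 = -120/(2 + (49 + 34)/(12 + 40)) + 8268 = -120/(2 + 83/52) + 8268 = -120/187/52 + 8268 = -120*52/187 + 8268 = -6240/187 + 8268 = 1539876/187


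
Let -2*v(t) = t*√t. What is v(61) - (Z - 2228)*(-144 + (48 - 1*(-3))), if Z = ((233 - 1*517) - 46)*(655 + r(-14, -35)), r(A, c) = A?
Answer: -19879494 - 61*√61/2 ≈ -1.9880e+7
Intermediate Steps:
Z = -211530 (Z = ((233 - 1*517) - 46)*(655 - 14) = ((233 - 517) - 46)*641 = (-284 - 46)*641 = -330*641 = -211530)
v(t) = -t^(3/2)/2 (v(t) = -t*√t/2 = -t^(3/2)/2)
v(61) - (Z - 2228)*(-144 + (48 - 1*(-3))) = -61*√61/2 - (-211530 - 2228)*(-144 + (48 - 1*(-3))) = -61*√61/2 - (-213758)*(-144 + (48 + 3)) = -61*√61/2 - (-213758)*(-144 + 51) = -61*√61/2 - (-213758)*(-93) = -61*√61/2 - 1*19879494 = -61*√61/2 - 19879494 = -19879494 - 61*√61/2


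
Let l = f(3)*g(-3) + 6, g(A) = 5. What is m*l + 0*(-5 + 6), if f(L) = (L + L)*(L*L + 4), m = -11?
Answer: -4356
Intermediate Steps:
f(L) = 2*L*(4 + L²) (f(L) = (2*L)*(L² + 4) = (2*L)*(4 + L²) = 2*L*(4 + L²))
l = 396 (l = (2*3*(4 + 3²))*5 + 6 = (2*3*(4 + 9))*5 + 6 = (2*3*13)*5 + 6 = 78*5 + 6 = 390 + 6 = 396)
m*l + 0*(-5 + 6) = -11*396 + 0*(-5 + 6) = -4356 + 0*1 = -4356 + 0 = -4356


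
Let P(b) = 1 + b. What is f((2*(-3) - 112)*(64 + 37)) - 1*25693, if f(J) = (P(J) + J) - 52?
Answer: -49580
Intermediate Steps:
f(J) = -51 + 2*J (f(J) = ((1 + J) + J) - 52 = (1 + 2*J) - 52 = -51 + 2*J)
f((2*(-3) - 112)*(64 + 37)) - 1*25693 = (-51 + 2*((2*(-3) - 112)*(64 + 37))) - 1*25693 = (-51 + 2*((-6 - 112)*101)) - 25693 = (-51 + 2*(-118*101)) - 25693 = (-51 + 2*(-11918)) - 25693 = (-51 - 23836) - 25693 = -23887 - 25693 = -49580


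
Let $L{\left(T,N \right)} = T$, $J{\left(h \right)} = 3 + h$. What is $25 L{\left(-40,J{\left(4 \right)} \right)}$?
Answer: $-1000$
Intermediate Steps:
$25 L{\left(-40,J{\left(4 \right)} \right)} = 25 \left(-40\right) = -1000$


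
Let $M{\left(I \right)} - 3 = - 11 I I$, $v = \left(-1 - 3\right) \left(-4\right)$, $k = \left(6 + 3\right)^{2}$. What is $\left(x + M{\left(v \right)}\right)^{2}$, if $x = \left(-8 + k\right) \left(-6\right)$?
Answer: $10569001$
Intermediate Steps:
$k = 81$ ($k = 9^{2} = 81$)
$x = -438$ ($x = \left(-8 + 81\right) \left(-6\right) = 73 \left(-6\right) = -438$)
$v = 16$ ($v = \left(-4\right) \left(-4\right) = 16$)
$M{\left(I \right)} = 3 - 11 I^{2}$ ($M{\left(I \right)} = 3 + - 11 I I = 3 - 11 I^{2}$)
$\left(x + M{\left(v \right)}\right)^{2} = \left(-438 + \left(3 - 11 \cdot 16^{2}\right)\right)^{2} = \left(-438 + \left(3 - 2816\right)\right)^{2} = \left(-438 - 2813\right)^{2} = \left(-3251\right)^{2} = 10569001$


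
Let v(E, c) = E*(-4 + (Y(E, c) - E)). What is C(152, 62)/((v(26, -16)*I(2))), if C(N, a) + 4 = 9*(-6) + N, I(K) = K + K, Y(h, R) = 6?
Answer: -47/1248 ≈ -0.037660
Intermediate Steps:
I(K) = 2*K
v(E, c) = E*(2 - E) (v(E, c) = E*(-4 + (6 - E)) = E*(2 - E))
C(N, a) = -58 + N (C(N, a) = -4 + (9*(-6) + N) = -4 + (-54 + N) = -58 + N)
C(152, 62)/((v(26, -16)*I(2))) = (-58 + 152)/(((26*(2 - 1*26))*(2*2))) = 94/(((26*(2 - 26))*4)) = 94/(((26*(-24))*4)) = 94/((-624*4)) = 94/(-2496) = 94*(-1/2496) = -47/1248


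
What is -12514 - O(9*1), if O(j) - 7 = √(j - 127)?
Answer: -12521 - I*√118 ≈ -12521.0 - 10.863*I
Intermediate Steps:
O(j) = 7 + √(-127 + j) (O(j) = 7 + √(j - 127) = 7 + √(-127 + j))
-12514 - O(9*1) = -12514 - (7 + √(-127 + 9*1)) = -12514 - (7 + √(-127 + 9)) = -12514 - (7 + √(-118)) = -12514 - (7 + I*√118) = -12514 + (-7 - I*√118) = -12521 - I*√118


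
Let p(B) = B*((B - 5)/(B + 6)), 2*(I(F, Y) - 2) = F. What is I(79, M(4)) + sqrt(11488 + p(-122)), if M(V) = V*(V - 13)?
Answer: 83/2 + 3*sqrt(4244034)/58 ≈ 148.06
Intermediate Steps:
M(V) = V*(-13 + V)
I(F, Y) = 2 + F/2
p(B) = B*(-5 + B)/(6 + B) (p(B) = B*((-5 + B)/(6 + B)) = B*(-5 + B)/(6 + B))
I(79, M(4)) + sqrt(11488 + p(-122)) = (2 + (1/2)*79) + sqrt(11488 - 122*(-5 - 122)/(6 - 122)) = (2 + 79/2) + sqrt(11488 - 122*(-127)/(-116)) = 83/2 + sqrt(11488 - 122*(-1/116)*(-127)) = 83/2 + sqrt(11488 - 7747/58) = 83/2 + sqrt(658557/58) = 83/2 + 3*sqrt(4244034)/58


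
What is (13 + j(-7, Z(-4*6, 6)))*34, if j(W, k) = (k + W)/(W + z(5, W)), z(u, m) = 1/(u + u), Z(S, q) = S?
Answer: 41038/69 ≈ 594.75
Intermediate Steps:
z(u, m) = 1/(2*u)
j(W, k) = (W + k)/(⅒ + W) (j(W, k) = (k + W)/(W + (½)/5) = (W + k)/(W + (½)*(⅕)) = (W + k)/(W + ⅒) = (W + k)/(⅒ + W))
(13 + j(-7, Z(-4*6, 6)))*34 = (13 + 10*(-7 - 4*6)/(1 + 10*(-7)))*34 = (13 + 10*(-7 - 24)/(1 - 70))*34 = (13 + 10*(-31)/(-69))*34 = (13 + 10*(-1/69)*(-31))*34 = (13 + 310/69)*34 = (1207/69)*34 = 41038/69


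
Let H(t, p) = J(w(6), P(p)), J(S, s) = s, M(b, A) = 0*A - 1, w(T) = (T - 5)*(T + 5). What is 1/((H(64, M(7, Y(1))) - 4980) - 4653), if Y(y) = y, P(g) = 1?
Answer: -1/9632 ≈ -0.00010382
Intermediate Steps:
w(T) = (-5 + T)*(5 + T)
M(b, A) = -1 (M(b, A) = 0 - 1 = -1)
H(t, p) = 1
1/((H(64, M(7, Y(1))) - 4980) - 4653) = 1/((1 - 4980) - 4653) = 1/(-4979 - 4653) = 1/(-9632) = -1/9632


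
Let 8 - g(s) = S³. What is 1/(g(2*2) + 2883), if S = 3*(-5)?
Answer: 1/6266 ≈ 0.00015959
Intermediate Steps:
S = -15
g(s) = 3383 (g(s) = 8 - 1*(-15)³ = 8 - 1*(-3375) = 8 + 3375 = 3383)
1/(g(2*2) + 2883) = 1/(3383 + 2883) = 1/6266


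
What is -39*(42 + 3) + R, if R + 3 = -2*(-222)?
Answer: -1314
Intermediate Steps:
R = 441 (R = -3 - 2*(-222) = -3 + 444 = 441)
-39*(42 + 3) + R = -39*(42 + 3) + 441 = -39*45 + 441 = -1755 + 441 = -1314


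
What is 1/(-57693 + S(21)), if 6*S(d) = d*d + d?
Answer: -1/57616 ≈ -1.7356e-5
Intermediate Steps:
S(d) = d/6 + d²/6 (S(d) = (d*d + d)/6 = (d² + d)/6 = (d + d²)/6 = d/6 + d²/6)
1/(-57693 + S(21)) = 1/(-57693 + (⅙)*21*(1 + 21)) = 1/(-57693 + (⅙)*21*22) = 1/(-57693 + 77) = 1/(-57616) = -1/57616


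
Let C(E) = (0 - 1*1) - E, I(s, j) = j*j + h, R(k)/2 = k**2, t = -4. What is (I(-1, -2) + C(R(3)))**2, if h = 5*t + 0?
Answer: 1225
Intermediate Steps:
h = -20 (h = 5*(-4) + 0 = -20 + 0 = -20)
R(k) = 2*k**2
I(s, j) = -20 + j**2 (I(s, j) = j*j - 20 = j**2 - 20 = -20 + j**2)
C(E) = -1 - E (C(E) = (0 - 1) - E = -1 - E)
(I(-1, -2) + C(R(3)))**2 = ((-20 + (-2)**2) + (-1 - 2*3**2))**2 = ((-20 + 4) + (-1 - 2*9))**2 = (-16 + (-1 - 1*18))**2 = (-16 + (-1 - 18))**2 = (-16 - 19)**2 = (-35)**2 = 1225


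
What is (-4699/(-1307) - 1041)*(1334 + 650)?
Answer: -2690081792/1307 ≈ -2.0582e+6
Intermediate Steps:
(-4699/(-1307) - 1041)*(1334 + 650) = (-4699*(-1/1307) - 1041)*1984 = (4699/1307 - 1041)*1984 = -1355888/1307*1984 = -2690081792/1307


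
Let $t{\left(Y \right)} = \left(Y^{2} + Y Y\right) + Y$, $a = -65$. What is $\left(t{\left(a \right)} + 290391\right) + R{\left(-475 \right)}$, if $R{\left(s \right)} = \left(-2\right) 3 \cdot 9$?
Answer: $298722$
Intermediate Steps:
$t{\left(Y \right)} = Y + 2 Y^{2}$ ($t{\left(Y \right)} = \left(Y^{2} + Y^{2}\right) + Y = 2 Y^{2} + Y = Y + 2 Y^{2}$)
$R{\left(s \right)} = -54$ ($R{\left(s \right)} = \left(-6\right) 9 = -54$)
$\left(t{\left(a \right)} + 290391\right) + R{\left(-475 \right)} = \left(- 65 \left(1 + 2 \left(-65\right)\right) + 290391\right) - 54 = \left(- 65 \left(1 - 130\right) + 290391\right) - 54 = \left(\left(-65\right) \left(-129\right) + 290391\right) - 54 = \left(8385 + 290391\right) - 54 = 298776 - 54 = 298722$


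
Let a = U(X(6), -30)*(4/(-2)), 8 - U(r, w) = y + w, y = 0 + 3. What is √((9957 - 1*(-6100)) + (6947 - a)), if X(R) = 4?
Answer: √23074 ≈ 151.90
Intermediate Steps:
y = 3
U(r, w) = 5 - w (U(r, w) = 8 - (3 + w) = 8 + (-3 - w) = 5 - w)
a = -70 (a = (5 - 1*(-30))*(4/(-2)) = (5 + 30)*(4*(-½)) = 35*(-2) = -70)
√((9957 - 1*(-6100)) + (6947 - a)) = √((9957 - 1*(-6100)) + (6947 - 1*(-70))) = √((9957 + 6100) + (6947 + 70)) = √(16057 + 7017) = √23074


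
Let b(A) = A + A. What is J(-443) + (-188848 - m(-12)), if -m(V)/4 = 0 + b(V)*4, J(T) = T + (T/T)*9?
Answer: -189666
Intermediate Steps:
b(A) = 2*A
J(T) = 9 + T (J(T) = T + 1*9 = T + 9 = 9 + T)
m(V) = -32*V (m(V) = -4*(0 + (2*V)*4) = -4*(0 + 8*V) = -32*V)
J(-443) + (-188848 - m(-12)) = (9 - 443) + (-188848 - (-32)*(-12)) = -434 + (-188848 - 1*384) = -434 + (-188848 - 384) = -434 - 189232 = -189666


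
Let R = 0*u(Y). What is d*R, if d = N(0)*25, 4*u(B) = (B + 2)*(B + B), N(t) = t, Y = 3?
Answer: 0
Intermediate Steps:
u(B) = B*(2 + B)/2 (u(B) = ((B + 2)*(B + B))/4 = ((2 + B)*(2*B))/4 = (2*B*(2 + B))/4 = B*(2 + B)/2)
d = 0 (d = 0*25 = 0)
R = 0 (R = 0*((½)*3*(2 + 3)) = 0*((½)*3*5) = 0*(15/2) = 0)
d*R = 0*0 = 0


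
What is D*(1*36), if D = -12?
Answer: -432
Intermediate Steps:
D*(1*36) = -12*36 = -432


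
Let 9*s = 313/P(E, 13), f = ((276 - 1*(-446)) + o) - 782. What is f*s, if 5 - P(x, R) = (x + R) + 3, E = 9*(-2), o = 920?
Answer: 269180/63 ≈ 4272.7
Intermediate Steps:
E = -18
P(x, R) = 2 - R - x (P(x, R) = 5 - ((x + R) + 3) = 5 - ((R + x) + 3) = 5 - (3 + R + x) = 5 + (-3 - R - x) = 2 - R - x)
f = 860 (f = ((276 - 1*(-446)) + 920) - 782 = ((276 + 446) + 920) - 782 = (722 + 920) - 782 = 1642 - 782 = 860)
s = 313/63 (s = (313/(2 - 1*13 - 1*(-18)))/9 = (313/(2 - 13 + 18))/9 = (313/7)/9 = (313*(⅐))/9 = (⅑)*(313/7) = 313/63 ≈ 4.9683)
f*s = 860*(313/63) = 269180/63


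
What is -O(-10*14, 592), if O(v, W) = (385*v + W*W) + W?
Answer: -297156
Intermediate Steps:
O(v, W) = W + W² + 385*v (O(v, W) = (385*v + W²) + W = (W² + 385*v) + W = W + W² + 385*v)
-O(-10*14, 592) = -(592 + 592² + 385*(-10*14)) = -(592 + 350464 + 385*(-140)) = -(592 + 350464 - 53900) = -1*297156 = -297156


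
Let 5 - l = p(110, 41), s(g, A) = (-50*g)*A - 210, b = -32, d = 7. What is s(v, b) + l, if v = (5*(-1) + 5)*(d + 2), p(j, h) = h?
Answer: -246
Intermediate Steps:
v = 0 (v = (5*(-1) + 5)*(7 + 2) = (-5 + 5)*9 = 0*9 = 0)
s(g, A) = -210 - 50*A*g (s(g, A) = -50*A*g - 210 = -210 - 50*A*g)
l = -36 (l = 5 - 1*41 = 5 - 41 = -36)
s(v, b) + l = (-210 - 50*(-32)*0) - 36 = (-210 + 0) - 36 = -210 - 36 = -246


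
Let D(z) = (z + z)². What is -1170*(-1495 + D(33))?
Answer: -3347370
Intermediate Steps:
D(z) = 4*z² (D(z) = (2*z)² = 4*z²)
-1170*(-1495 + D(33)) = -1170*(-1495 + 4*33²) = -1170*(-1495 + 4*1089) = -1170*(-1495 + 4356) = -1170*2861 = -3347370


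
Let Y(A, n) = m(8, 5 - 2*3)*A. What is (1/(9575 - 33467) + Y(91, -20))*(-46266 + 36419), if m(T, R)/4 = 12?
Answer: -1027635430985/23892 ≈ -4.3012e+7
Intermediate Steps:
m(T, R) = 48 (m(T, R) = 4*12 = 48)
Y(A, n) = 48*A
(1/(9575 - 33467) + Y(91, -20))*(-46266 + 36419) = (1/(9575 - 33467) + 48*91)*(-46266 + 36419) = (1/(-23892) + 4368)*(-9847) = (-1/23892 + 4368)*(-9847) = (104360255/23892)*(-9847) = -1027635430985/23892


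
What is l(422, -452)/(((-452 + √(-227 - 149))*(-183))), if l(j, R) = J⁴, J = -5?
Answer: 14125/1872822 + 125*I*√94/3745644 ≈ 0.0075421 + 0.00032355*I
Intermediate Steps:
l(j, R) = 625 (l(j, R) = (-5)⁴ = 625)
l(422, -452)/(((-452 + √(-227 - 149))*(-183))) = 625/(((-452 + √(-227 - 149))*(-183))) = 625/(((-452 + √(-376))*(-183))) = 625/(((-452 + 2*I*√94)*(-183))) = 625/(82716 - 366*I*√94)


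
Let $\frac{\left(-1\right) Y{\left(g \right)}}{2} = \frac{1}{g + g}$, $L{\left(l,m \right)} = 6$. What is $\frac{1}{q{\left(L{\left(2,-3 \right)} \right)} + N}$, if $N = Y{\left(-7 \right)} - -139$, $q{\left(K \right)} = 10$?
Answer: $\frac{7}{1044} \approx 0.006705$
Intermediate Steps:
$Y{\left(g \right)} = - \frac{1}{g}$ ($Y{\left(g \right)} = - \frac{2}{g + g} = - \frac{2}{2 g} = - 2 \frac{1}{2 g} = - \frac{1}{g}$)
$N = \frac{974}{7}$ ($N = - \frac{1}{-7} - -139 = \left(-1\right) \left(- \frac{1}{7}\right) + 139 = \frac{1}{7} + 139 = \frac{974}{7} \approx 139.14$)
$\frac{1}{q{\left(L{\left(2,-3 \right)} \right)} + N} = \frac{1}{10 + \frac{974}{7}} = \frac{1}{\frac{1044}{7}} = \frac{7}{1044}$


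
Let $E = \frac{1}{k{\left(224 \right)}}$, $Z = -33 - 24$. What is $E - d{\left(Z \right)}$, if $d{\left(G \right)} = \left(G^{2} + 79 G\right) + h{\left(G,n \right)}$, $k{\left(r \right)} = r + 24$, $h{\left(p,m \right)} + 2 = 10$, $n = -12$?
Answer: $\frac{309009}{248} \approx 1246.0$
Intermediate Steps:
$h{\left(p,m \right)} = 8$ ($h{\left(p,m \right)} = -2 + 10 = 8$)
$k{\left(r \right)} = 24 + r$
$Z = -57$
$d{\left(G \right)} = 8 + G^{2} + 79 G$ ($d{\left(G \right)} = \left(G^{2} + 79 G\right) + 8 = 8 + G^{2} + 79 G$)
$E = \frac{1}{248}$ ($E = \frac{1}{24 + 224} = \frac{1}{248} \approx 0.0040323$)
$E - d{\left(Z \right)} = \frac{1}{248} - \left(8 + \left(-57\right)^{2} + 79 \left(-57\right)\right) = \frac{1}{248} - \left(8 + 3249 - 4503\right) = \frac{1}{248} - -1246 = \frac{1}{248} + 1246 = \frac{309009}{248}$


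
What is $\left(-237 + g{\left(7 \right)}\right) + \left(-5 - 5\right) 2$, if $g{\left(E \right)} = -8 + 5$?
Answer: $-260$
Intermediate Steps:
$g{\left(E \right)} = -3$
$\left(-237 + g{\left(7 \right)}\right) + \left(-5 - 5\right) 2 = \left(-237 - 3\right) + \left(-5 - 5\right) 2 = -240 - 20 = -260$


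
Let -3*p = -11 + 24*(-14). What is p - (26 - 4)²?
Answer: -1105/3 ≈ -368.33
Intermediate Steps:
p = 347/3 (p = -(-11 + 24*(-14))/3 = -(-11 - 336)/3 = -⅓*(-347) = 347/3 ≈ 115.67)
p - (26 - 4)² = 347/3 - (26 - 4)² = 347/3 - 1*22² = 347/3 - 1*484 = 347/3 - 484 = -1105/3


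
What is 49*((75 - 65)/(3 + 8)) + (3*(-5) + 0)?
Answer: 325/11 ≈ 29.545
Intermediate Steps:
49*((75 - 65)/(3 + 8)) + (3*(-5) + 0) = 49*(10/11) + (-15 + 0) = 49*(10*(1/11)) - 15 = 49*(10/11) - 15 = 490/11 - 15 = 325/11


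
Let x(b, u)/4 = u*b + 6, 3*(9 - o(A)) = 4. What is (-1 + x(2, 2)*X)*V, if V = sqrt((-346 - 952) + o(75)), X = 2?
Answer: 553*I*sqrt(237)/3 ≈ 2837.8*I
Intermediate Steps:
o(A) = 23/3 (o(A) = 9 - 1/3*4 = 9 - 4/3 = 23/3)
x(b, u) = 24 + 4*b*u (x(b, u) = 4*(u*b + 6) = 4*(b*u + 6) = 4*(6 + b*u) = 24 + 4*b*u)
V = 7*I*sqrt(237)/3 (V = sqrt((-346 - 952) + 23/3) = sqrt(-1298 + 23/3) = sqrt(-3871/3) = 7*I*sqrt(237)/3 ≈ 35.921*I)
(-1 + x(2, 2)*X)*V = (-1 + (24 + 4*2*2)*2)*(7*I*sqrt(237)/3) = (-1 + (24 + 16)*2)*(7*I*sqrt(237)/3) = (-1 + 40*2)*(7*I*sqrt(237)/3) = (-1 + 80)*(7*I*sqrt(237)/3) = 79*(7*I*sqrt(237)/3) = 553*I*sqrt(237)/3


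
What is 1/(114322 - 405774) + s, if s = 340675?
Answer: 99290410099/291452 ≈ 3.4068e+5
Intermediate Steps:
1/(114322 - 405774) + s = 1/(114322 - 405774) + 340675 = 1/(-291452) + 340675 = -1/291452 + 340675 = 99290410099/291452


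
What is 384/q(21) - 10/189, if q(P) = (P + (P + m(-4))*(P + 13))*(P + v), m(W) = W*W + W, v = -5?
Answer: -766/24003 ≈ -0.031913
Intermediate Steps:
m(W) = W + W**2 (m(W) = W**2 + W = W + W**2)
q(P) = (-5 + P)*(P + (12 + P)*(13 + P)) (q(P) = (P + (P - 4*(1 - 4))*(P + 13))*(P - 5) = (P + (P - 4*(-3))*(13 + P))*(-5 + P) = (P + (P + 12)*(13 + P))*(-5 + P) = (P + (12 + P)*(13 + P))*(-5 + P) = (-5 + P)*(P + (12 + P)*(13 + P)))
384/q(21) - 10/189 = 384/(-780 + 21**3 + 21*21**2 + 26*21) - 10/189 = 384/(-780 + 9261 + 21*441 + 546) - 10*1/189 = 384/(-780 + 9261 + 9261 + 546) - 10/189 = 384/18288 - 10/189 = 384*(1/18288) - 10/189 = 8/381 - 10/189 = -766/24003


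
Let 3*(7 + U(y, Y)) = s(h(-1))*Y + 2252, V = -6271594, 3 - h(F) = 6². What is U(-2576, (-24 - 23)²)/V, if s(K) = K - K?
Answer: -97/818034 ≈ -0.00011858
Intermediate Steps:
h(F) = -33 (h(F) = 3 - 1*6² = 3 - 1*36 = 3 - 36 = -33)
s(K) = 0
U(y, Y) = 2231/3 (U(y, Y) = -7 + (0*Y + 2252)/3 = -7 + (0 + 2252)/3 = -7 + (⅓)*2252 = -7 + 2252/3 = 2231/3)
U(-2576, (-24 - 23)²)/V = (2231/3)/(-6271594) = (2231/3)*(-1/6271594) = -97/818034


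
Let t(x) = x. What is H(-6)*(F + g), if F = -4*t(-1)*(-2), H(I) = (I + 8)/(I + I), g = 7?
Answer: ⅙ ≈ 0.16667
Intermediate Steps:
H(I) = (8 + I)/(2*I) (H(I) = (8 + I)/((2*I)) = (8 + I)*(1/(2*I)) = (8 + I)/(2*I))
F = -8 (F = -4*(-1)*(-2) = 4*(-2) = -8)
H(-6)*(F + g) = ((½)*(8 - 6)/(-6))*(-8 + 7) = ((½)*(-⅙)*2)*(-1) = -⅙*(-1) = ⅙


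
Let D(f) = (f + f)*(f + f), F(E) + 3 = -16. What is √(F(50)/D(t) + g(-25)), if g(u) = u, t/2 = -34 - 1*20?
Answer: I*√1166419/216 ≈ 5.0*I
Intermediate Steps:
F(E) = -19 (F(E) = -3 - 16 = -19)
t = -108 (t = 2*(-34 - 1*20) = 2*(-34 - 20) = 2*(-54) = -108)
D(f) = 4*f² (D(f) = (2*f)*(2*f) = 4*f²)
√(F(50)/D(t) + g(-25)) = √(-19/(4*(-108)²) - 25) = √(-19/(4*11664) - 25) = √(-19/46656 - 25) = √(-1166419/46656) = I*√1166419/216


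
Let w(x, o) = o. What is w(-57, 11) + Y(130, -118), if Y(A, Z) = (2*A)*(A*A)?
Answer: 4394011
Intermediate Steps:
Y(A, Z) = 2*A³ (Y(A, Z) = (2*A)*A² = 2*A³)
w(-57, 11) + Y(130, -118) = 11 + 2*130³ = 11 + 2*2197000 = 11 + 4394000 = 4394011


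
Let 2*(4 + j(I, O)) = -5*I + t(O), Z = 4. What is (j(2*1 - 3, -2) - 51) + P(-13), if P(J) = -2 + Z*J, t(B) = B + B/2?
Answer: -108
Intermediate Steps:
t(B) = 3*B/2 (t(B) = B + B*(½) = B + B/2 = 3*B/2)
P(J) = -2 + 4*J
j(I, O) = -4 - 5*I/2 + 3*O/4 (j(I, O) = -4 + (-5*I + 3*O/2)/2 = -4 + (-5*I/2 + 3*O/4) = -4 - 5*I/2 + 3*O/4)
(j(2*1 - 3, -2) - 51) + P(-13) = ((-4 - 5*(2*1 - 3)/2 + (¾)*(-2)) - 51) + (-2 + 4*(-13)) = ((-4 - 5*(2 - 3)/2 - 3/2) - 51) + (-2 - 52) = ((-4 - 5/2*(-1) - 3/2) - 51) - 54 = ((-4 + 5/2 - 3/2) - 51) - 54 = (-3 - 51) - 54 = -54 - 54 = -108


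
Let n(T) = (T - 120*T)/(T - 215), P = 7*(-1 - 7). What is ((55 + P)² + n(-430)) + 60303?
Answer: 180674/3 ≈ 60225.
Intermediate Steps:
P = -56 (P = 7*(-8) = -56)
n(T) = -119*T/(-215 + T) (n(T) = (-119*T)/(-215 + T) = -119*T/(-215 + T))
((55 + P)² + n(-430)) + 60303 = ((55 - 56)² - 119*(-430)/(-215 - 430)) + 60303 = ((-1)² - 119*(-430)/(-645)) + 60303 = (1 - 119*(-430)*(-1/645)) + 60303 = (1 - 238/3) + 60303 = -235/3 + 60303 = 180674/3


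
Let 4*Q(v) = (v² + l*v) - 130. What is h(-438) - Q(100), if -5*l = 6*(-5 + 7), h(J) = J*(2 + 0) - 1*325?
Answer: -7217/2 ≈ -3608.5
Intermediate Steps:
h(J) = -325 + 2*J (h(J) = J*2 - 325 = 2*J - 325 = -325 + 2*J)
l = -12/5 (l = -6*(-5 + 7)/5 = -6*2/5 = -⅕*12 = -12/5 ≈ -2.4000)
Q(v) = -65/2 - 3*v/5 + v²/4 (Q(v) = ((v² - 12*v/5) - 130)/4 = (-130 + v² - 12*v/5)/4 = -65/2 - 3*v/5 + v²/4)
h(-438) - Q(100) = (-325 + 2*(-438)) - (-65/2 - ⅗*100 + (¼)*100²) = (-325 - 876) - (-65/2 - 60 + (¼)*10000) = -1201 - (-65/2 - 60 + 2500) = -1201 - 1*4815/2 = -1201 - 4815/2 = -7217/2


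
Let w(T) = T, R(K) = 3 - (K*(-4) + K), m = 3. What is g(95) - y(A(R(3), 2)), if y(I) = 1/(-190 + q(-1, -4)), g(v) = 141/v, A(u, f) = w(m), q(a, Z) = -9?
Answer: 28154/18905 ≈ 1.4892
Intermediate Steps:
R(K) = 3 + 3*K (R(K) = 3 - (-4*K + K) = 3 - (-3)*K = 3 + 3*K)
A(u, f) = 3
y(I) = -1/199 (y(I) = 1/(-190 - 9) = 1/(-199) = -1/199)
g(95) - y(A(R(3), 2)) = 141/95 - 1*(-1/199) = 141*(1/95) + 1/199 = 141/95 + 1/199 = 28154/18905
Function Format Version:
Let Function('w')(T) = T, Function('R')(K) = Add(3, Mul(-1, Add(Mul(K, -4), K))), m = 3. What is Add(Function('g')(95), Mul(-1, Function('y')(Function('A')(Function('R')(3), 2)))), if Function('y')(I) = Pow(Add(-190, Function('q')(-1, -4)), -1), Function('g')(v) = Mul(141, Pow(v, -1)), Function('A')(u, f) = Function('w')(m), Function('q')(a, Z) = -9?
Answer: Rational(28154, 18905) ≈ 1.4892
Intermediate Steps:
Function('R')(K) = Add(3, Mul(3, K)) (Function('R')(K) = Add(3, Mul(-1, Add(Mul(-4, K), K))) = Add(3, Mul(-1, Mul(-3, K))) = Add(3, Mul(3, K)))
Function('A')(u, f) = 3
Function('y')(I) = Rational(-1, 199) (Function('y')(I) = Pow(Add(-190, -9), -1) = Pow(-199, -1) = Rational(-1, 199))
Add(Function('g')(95), Mul(-1, Function('y')(Function('A')(Function('R')(3), 2)))) = Add(Mul(141, Pow(95, -1)), Mul(-1, Rational(-1, 199))) = Add(Mul(141, Rational(1, 95)), Rational(1, 199)) = Add(Rational(141, 95), Rational(1, 199)) = Rational(28154, 18905)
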